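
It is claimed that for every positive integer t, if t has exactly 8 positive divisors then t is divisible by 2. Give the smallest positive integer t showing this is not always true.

t = 105

For t = 24, 30, 40, 42, …, 88, 102, 104 the conclusion holds.
t = 105: τ(105) = 8; 105 mod 2 = 1.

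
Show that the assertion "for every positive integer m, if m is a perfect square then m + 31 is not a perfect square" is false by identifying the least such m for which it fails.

m = 225

The first 14 eligible values, up to m = 196, all satisfy the conclusion.
m = 225: 225 = 15² and 225 + 31 = 256 = 16².
Hence m = 225 is a counterexample.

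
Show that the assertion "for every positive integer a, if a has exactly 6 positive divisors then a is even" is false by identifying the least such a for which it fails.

a = 45

For a = 12, 18, 20, 28, 32, 44 the conclusion holds.
a = 45: divisors of 45: 1, 3, 5, 9, 15, 45; 45 is odd.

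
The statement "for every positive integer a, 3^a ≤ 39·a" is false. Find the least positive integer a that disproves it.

A counterexample is any positive integer a such that 3^a > 39·a; we check each in order.
a = 1: 3^a = 3 and 39·a = 39, so 3 ≤ 39.
a = 2: 3^a = 9 and 39·a = 78, so 9 ≤ 78.
a = 3: 3^a = 27 and 39·a = 117, so 27 ≤ 117.
a = 4: 3^a = 81 and 39·a = 156, so 81 ≤ 156.
a = 5: 3^a = 243 and 39·a = 195, so 243 > 195.
So a = 5 is the smallest counterexample.

a = 5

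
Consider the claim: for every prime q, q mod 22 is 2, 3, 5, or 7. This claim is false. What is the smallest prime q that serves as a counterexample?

q = 11

q = 2: 2 mod 22 = 2.
q = 3: 3 mod 22 = 3.
q = 5: 5 mod 22 = 5.
q = 7: 7 mod 22 = 7.
q = 11: 11 mod 22 = 11 — not in {2, 3, 5, 7}.
Hence q = 11 is a counterexample.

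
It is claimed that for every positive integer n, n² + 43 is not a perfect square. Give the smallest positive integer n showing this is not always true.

n = 21

The first 20 eligible values, up to n = 20, all satisfy the conclusion.
n = 21: 21² + 43 = 484 = 22², a perfect square.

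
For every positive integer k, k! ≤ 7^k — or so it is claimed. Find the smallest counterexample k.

We need the least positive integer k for which k! > 7^k.
For k = 1, 2, 3, 4, …, 14, 15, 16 the conclusion holds.
k = 17: k! = 355687428096000 and 7^k = 232630513987207, so 355687428096000 > 232630513987207.

k = 17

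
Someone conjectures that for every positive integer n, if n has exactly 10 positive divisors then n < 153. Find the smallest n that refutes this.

n = 162

Check each positive integer n in order until n has exactly 10 positive divisors but the claim fails.
For n = 48, 80, 112 the conclusion holds.
n = 162: τ(162) = 10; 162 ≥ 153.
So n = 162 is the smallest counterexample.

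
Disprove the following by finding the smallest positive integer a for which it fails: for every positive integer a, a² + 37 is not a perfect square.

Check each positive integer a in order until a² + 37 is a perfect square.
For a = 1, 2, 3, 4, …, 15, 16, 17 the conclusion holds.
a = 18: 18² + 37 = 361 = 19², a perfect square.
Hence a = 18 is a counterexample.

a = 18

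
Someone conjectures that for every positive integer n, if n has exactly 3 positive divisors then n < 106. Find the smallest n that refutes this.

A counterexample is any positive integer n such that n has exactly 3 positive divisors but the claim fails; we check each in order.
n = 4: τ(4) = 3; 4 < 106.
n = 9: τ(9) = 3; 9 < 106.
n = 25: τ(25) = 3; 25 < 106.
n = 49: τ(49) = 3; 49 < 106.
n = 121: τ(121) = 3; 121 ≥ 106.
Hence n = 121 is a counterexample.

n = 121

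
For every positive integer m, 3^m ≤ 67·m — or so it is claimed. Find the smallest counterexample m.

m = 6

m = 1: 3^m = 3 and 67·m = 67, so 3 ≤ 67.
m = 2: 3^m = 9 and 67·m = 134, so 9 ≤ 134.
m = 3: 3^m = 27 and 67·m = 201, so 27 ≤ 201.
m = 4: 3^m = 81 and 67·m = 268, so 81 ≤ 268.
m = 5: 3^m = 243 and 67·m = 335, so 243 ≤ 335.
m = 6: 3^m = 729 and 67·m = 402, so 729 > 402.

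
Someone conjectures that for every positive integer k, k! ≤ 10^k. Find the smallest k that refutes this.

k = 25

Check each positive integer k in order until k! > 10^k.
For k = 1, 2, 3, 4, …, 22, 23, 24 the conclusion holds.
k = 25: k! = 15511210043330985984000000 and 10^k = 10000000000000000000000000, so 15511210043330985984000000 > 10000000000000000000000000.
Thus k = 25 disproves the claim, and no smaller k works.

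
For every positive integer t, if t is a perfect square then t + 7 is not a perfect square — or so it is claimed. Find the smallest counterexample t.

t = 1: 1 + 7 = 8, not a perfect square.
t = 4: 4 + 7 = 11, not a perfect square.
t = 9: 9 = 3² and 9 + 7 = 16 = 4².

t = 9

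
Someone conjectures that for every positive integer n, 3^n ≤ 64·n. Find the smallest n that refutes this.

n = 6

Check each positive integer n in order until 3^n > 64·n.
n = 1: 3^n = 3 and 64·n = 64, so 3 ≤ 64.
n = 2: 3^n = 9 and 64·n = 128, so 9 ≤ 128.
n = 3: 3^n = 27 and 64·n = 192, so 27 ≤ 192.
n = 4: 3^n = 81 and 64·n = 256, so 81 ≤ 256.
n = 5: 3^n = 243 and 64·n = 320, so 243 ≤ 320.
n = 6: 3^n = 729 and 64·n = 384, so 729 > 384.
Thus n = 6 disproves the claim, and no smaller n works.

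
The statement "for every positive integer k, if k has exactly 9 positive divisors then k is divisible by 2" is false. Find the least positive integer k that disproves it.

k = 225

Check each positive integer k in order until k has exactly 9 positive divisors but k is not divisible by 2.
For k = 36, 100, 196 the conclusion holds.
k = 225: τ(225) = 9; 225 mod 2 = 1.
Thus k = 225 disproves the claim, and no smaller k works.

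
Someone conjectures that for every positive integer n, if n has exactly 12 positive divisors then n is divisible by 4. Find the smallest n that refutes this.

Check each positive integer n in order until n has exactly 12 positive divisors but n is not divisible by 4.
n = 60: τ(60) = 12; 60 mod 4 = 0.
n = 72: τ(72) = 12; 72 mod 4 = 0.
n = 84: τ(84) = 12; 84 mod 4 = 0.
n = 90: τ(90) = 12; 90 mod 4 = 2.
Thus n = 90 disproves the claim, and no smaller n works.

n = 90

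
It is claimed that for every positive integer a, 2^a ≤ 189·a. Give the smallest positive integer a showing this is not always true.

a = 12

We need the least positive integer a for which 2^a > 189·a.
For a = 1, 2, 3, 4, …, 9, 10, 11 the conclusion holds.
a = 12: 2^a = 4096 and 189·a = 2268, so 4096 > 2268.
Hence a = 12 is a counterexample.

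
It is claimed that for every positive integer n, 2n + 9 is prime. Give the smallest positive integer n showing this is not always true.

For n = 1, 2 the conclusion holds.
n = 3: 2n + 9 = 15 = 3 × 5, composite.
Hence n = 3 is a counterexample.

n = 3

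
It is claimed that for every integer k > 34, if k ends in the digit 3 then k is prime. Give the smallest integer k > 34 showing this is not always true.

We need the least integer k > 34 for which k ends in the digit 3 but k is not prime.
For k = 43, 53 the conclusion holds.
k = 63: 63 ends in 3; 63 = 3 × 21, composite.
Hence k = 63 is a counterexample.

k = 63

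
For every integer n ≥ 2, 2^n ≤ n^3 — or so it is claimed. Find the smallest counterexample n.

n = 10

For n = 2, 3, 4, 5, 6, 7, 8, 9 the conclusion holds.
n = 10: 2^n = 1024 and n^3 = 1000, so 1024 > 1000.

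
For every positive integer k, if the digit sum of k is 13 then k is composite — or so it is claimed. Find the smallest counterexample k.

k = 67

A counterexample is any positive integer k such that the digit sum of k is 13 but k is prime; we check each in order.
For k = 49, 58 the conclusion holds.
k = 67: digit sum 13; 67 is prime, not composite.
So k = 67 is the smallest counterexample.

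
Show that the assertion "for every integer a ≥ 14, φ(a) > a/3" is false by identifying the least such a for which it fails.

a = 14: φ(14) = 6 and 14/3 = 14/3, so φ(14) > 14/3.
a = 15: φ(15) = 8 and 15/3 = 5, so φ(15) > 15/3.
a = 16: φ(16) = 8 and 16/3 = 16/3, so φ(16) > 16/3.
a = 17: φ(17) = 16 and 17/3 = 17/3, so φ(17) > 17/3.
a = 18: φ(18) = 6 and 18/3 = 6, so φ(18) ≤ 18/3.
Hence a = 18 is a counterexample.

a = 18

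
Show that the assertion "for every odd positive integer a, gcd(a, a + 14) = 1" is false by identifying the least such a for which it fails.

a = 7

Check each odd positive integer a in order until gcd(a, a + 14) > 1.
For a = 1, 3, 5 the conclusion holds.
a = 7: gcd(7, 21) = 7.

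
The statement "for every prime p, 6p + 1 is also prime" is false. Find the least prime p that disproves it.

p = 19

We need the least prime p for which 6p + 1 is not prime.
The first 7 eligible values, up to p = 17, all satisfy the conclusion.
p = 19: 6p + 1 = 115 = 5 × 23, not prime.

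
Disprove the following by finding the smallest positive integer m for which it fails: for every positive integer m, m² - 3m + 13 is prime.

m = 12

We need the least positive integer m for which m² - 3m + 13 is not prime.
For m = 1, 2, 3, 4, …, 9, 10, 11 the conclusion holds.
m = 12: m² - 3m + 13 = 121 = 11 × 11, composite.
Thus m = 12 disproves the claim, and no smaller m works.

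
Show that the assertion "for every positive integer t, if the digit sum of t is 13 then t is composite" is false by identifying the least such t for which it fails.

A counterexample is any positive integer t such that the digit sum of t is 13 but t is prime; we check each in order.
For t = 49, 58 the conclusion holds.
t = 67: digit sum 13; 67 is prime, not composite.
Hence t = 67 is a counterexample.

t = 67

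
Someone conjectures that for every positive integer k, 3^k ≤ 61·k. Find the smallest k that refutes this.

k = 1: 3^k = 3 and 61·k = 61, so 3 ≤ 61.
k = 2: 3^k = 9 and 61·k = 122, so 9 ≤ 122.
k = 3: 3^k = 27 and 61·k = 183, so 27 ≤ 183.
k = 4: 3^k = 81 and 61·k = 244, so 81 ≤ 244.
k = 5: 3^k = 243 and 61·k = 305, so 243 ≤ 305.
k = 6: 3^k = 729 and 61·k = 366, so 729 > 366.
Thus k = 6 disproves the claim, and no smaller k works.

k = 6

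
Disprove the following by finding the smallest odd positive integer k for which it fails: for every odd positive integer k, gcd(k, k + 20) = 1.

A counterexample is any odd positive integer k such that gcd(k, k + 20) > 1; we check each in order.
For k = 1, 3 the conclusion holds.
k = 5: gcd(5, 25) = 5.

k = 5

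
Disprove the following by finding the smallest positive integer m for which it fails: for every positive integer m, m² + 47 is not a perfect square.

m = 23

A counterexample is any positive integer m such that m² + 47 is a perfect square; we check each in order.
The first 22 eligible values, up to m = 22, all satisfy the conclusion.
m = 23: 23² + 47 = 576 = 24², a perfect square.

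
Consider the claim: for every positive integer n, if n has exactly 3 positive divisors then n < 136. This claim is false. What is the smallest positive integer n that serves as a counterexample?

The first 5 eligible values, up to n = 121, all satisfy the conclusion.
n = 169: τ(169) = 3; 169 ≥ 136.
Hence n = 169 is a counterexample.

n = 169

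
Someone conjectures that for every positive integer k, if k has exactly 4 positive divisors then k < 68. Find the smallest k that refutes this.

k = 69

The first 21 eligible values, up to k = 65, all satisfy the conclusion.
k = 69: τ(69) = 4; 69 ≥ 68.
So k = 69 is the smallest counterexample.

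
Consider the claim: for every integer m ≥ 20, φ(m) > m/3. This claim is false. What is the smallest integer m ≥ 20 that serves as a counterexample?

For m = 20, 21, 22, 23 the conclusion holds.
m = 24: φ(24) = 8 and 24/3 = 8, so φ(24) ≤ 24/3.

m = 24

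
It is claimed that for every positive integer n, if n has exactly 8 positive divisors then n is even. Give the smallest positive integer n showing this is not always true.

Check each positive integer n in order until n has exactly 8 positive divisors but n is odd.
For n = 24, 30, 40, 42, …, 88, 102, 104 the conclusion holds.
n = 105: divisors of 105: 1, 3, 5, 7, 15, 21, 35, 105; 105 is odd.
So n = 105 is the smallest counterexample.

n = 105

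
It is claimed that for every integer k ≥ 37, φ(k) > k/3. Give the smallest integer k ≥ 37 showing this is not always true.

The first 5 eligible values, up to k = 41, all satisfy the conclusion.
k = 42: φ(42) = 12 and 42/3 = 14, so φ(42) ≤ 42/3.
Hence k = 42 is a counterexample.

k = 42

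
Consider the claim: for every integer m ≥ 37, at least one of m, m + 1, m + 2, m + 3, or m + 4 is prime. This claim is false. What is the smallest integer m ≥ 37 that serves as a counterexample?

We need the least integer m ≥ 37 for which m, m + 1, m + 2, m + 3, m + 4 are all composite.
The first 11 eligible values, up to m = 47, all satisfy the conclusion.
m = 48: 48 = 2 × 24; 49 = 7 × 7; 50 = 2 × 25; 51 = 3 × 17; 52 = 2 × 26 — all composite.
So m = 48 is the smallest counterexample.

m = 48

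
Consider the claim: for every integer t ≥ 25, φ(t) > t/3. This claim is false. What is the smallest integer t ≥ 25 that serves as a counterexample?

We need the least integer t ≥ 25 for which the claim fails.
The first 5 eligible values, up to t = 29, all satisfy the conclusion.
t = 30: φ(30) = 8 and 30/3 = 10, so φ(30) ≤ 30/3.
So t = 30 is the smallest counterexample.

t = 30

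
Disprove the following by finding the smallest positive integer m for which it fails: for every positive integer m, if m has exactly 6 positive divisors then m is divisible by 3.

A counterexample is any positive integer m such that m has exactly 6 positive divisors but m is not divisible by 3; we check each in order.
For m = 12, 18 the conclusion holds.
m = 20: τ(20) = 6; 20 mod 3 = 2.

m = 20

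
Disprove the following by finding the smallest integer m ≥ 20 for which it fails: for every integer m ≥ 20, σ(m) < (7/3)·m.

A counterexample is any integer m ≥ 20 such that the claim fails; we check each in order.
The first 4 eligible values, up to m = 23, all satisfy the conclusion.
m = 24: σ(24) = 60; 60 ≥ 56.

m = 24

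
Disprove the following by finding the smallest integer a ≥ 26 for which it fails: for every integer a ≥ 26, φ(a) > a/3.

We need the least integer a ≥ 26 for which the claim fails.
a = 26: φ(26) = 12 and 26/3 = 26/3, so φ(26) > 26/3.
a = 27: φ(27) = 18 and 27/3 = 9, so φ(27) > 27/3.
a = 28: φ(28) = 12 and 28/3 = 28/3, so φ(28) > 28/3.
a = 29: φ(29) = 28 and 29/3 = 29/3, so φ(29) > 29/3.
a = 30: φ(30) = 8 and 30/3 = 10, so φ(30) ≤ 30/3.
So a = 30 is the smallest counterexample.

a = 30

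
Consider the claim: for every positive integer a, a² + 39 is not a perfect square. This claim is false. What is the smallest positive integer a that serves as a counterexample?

A counterexample is any positive integer a such that a² + 39 is a perfect square; we check each in order.
For a = 1, 2, 3, 4 the conclusion holds.
a = 5: 5² + 39 = 64 = 8², a perfect square.

a = 5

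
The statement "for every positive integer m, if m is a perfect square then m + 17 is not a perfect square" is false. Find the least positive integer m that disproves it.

A counterexample is any positive integer m such that m is a perfect square but m + 17 is a perfect square; we check each in order.
The first 7 eligible values, up to m = 49, all satisfy the conclusion.
m = 64: 64 = 8² and 64 + 17 = 81 = 9².
Thus m = 64 disproves the claim, and no smaller m works.

m = 64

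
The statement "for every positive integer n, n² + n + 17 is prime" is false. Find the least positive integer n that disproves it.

Check each positive integer n in order until n² + n + 17 is not prime.
For n = 1, 2, 3, 4, …, 13, 14, 15 the conclusion holds.
n = 16: n² + n + 17 = 289 = 17 × 17, composite.
So n = 16 is the smallest counterexample.

n = 16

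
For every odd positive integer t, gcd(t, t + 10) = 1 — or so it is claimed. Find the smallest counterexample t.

t = 5

t = 1: gcd(1, 11) = 1.
t = 3: gcd(3, 13) = 1.
t = 5: gcd(5, 15) = 5.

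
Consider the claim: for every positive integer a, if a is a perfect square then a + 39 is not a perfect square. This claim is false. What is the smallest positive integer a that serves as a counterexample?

Check each positive integer a in order until a is a perfect square but a + 39 is a perfect square.
For a = 1, 4, 9, 16 the conclusion holds.
a = 25: 25 = 5² and 25 + 39 = 64 = 8².
Thus a = 25 disproves the claim, and no smaller a works.

a = 25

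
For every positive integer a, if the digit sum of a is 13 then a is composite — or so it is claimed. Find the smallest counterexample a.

a = 49: digit sum 13; 49 is composite.
a = 58: digit sum 13; 58 is composite.
a = 67: digit sum 13; 67 is prime, not composite.

a = 67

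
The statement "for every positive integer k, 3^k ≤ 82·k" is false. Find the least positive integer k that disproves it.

k = 6

A counterexample is any positive integer k such that 3^k > 82·k; we check each in order.
For k = 1, 2, 3, 4, 5 the conclusion holds.
k = 6: 3^k = 729 and 82·k = 492, so 729 > 492.
Thus k = 6 disproves the claim, and no smaller k works.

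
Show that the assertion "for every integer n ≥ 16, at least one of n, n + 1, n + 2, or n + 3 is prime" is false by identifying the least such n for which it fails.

n = 24

We need the least integer n ≥ 16 for which n, n + 1, n + 2, n + 3 are all composite.
n = 16: 17 is prime.
n = 17: 17 is prime.
n = 18: 19 is prime.
n = 19: 19 is prime.
n = 20: 23 is prime.
n = 21: 23 is prime.
n = 22: 23 is prime.
n = 23: 23 is prime.
n = 24: 24 = 2 × 12; 25 = 5 × 5; 26 = 2 × 13; 27 = 3 × 9 — all composite.
Hence n = 24 is a counterexample.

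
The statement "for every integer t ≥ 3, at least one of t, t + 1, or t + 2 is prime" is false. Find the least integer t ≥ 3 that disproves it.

Check each integer t ≥ 3 in order until t, t + 1, t + 2 are all composite.
For t = 3, 4, 5, 6, 7 the conclusion holds.
t = 8: 8 = 2 × 4; 9 = 3 × 3; 10 = 2 × 5 — all composite.
So t = 8 is the smallest counterexample.

t = 8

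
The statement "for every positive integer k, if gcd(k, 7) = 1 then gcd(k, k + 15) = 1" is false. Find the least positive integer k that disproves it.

We need the least positive integer k for which gcd(k, 7) = 1 but gcd(k, k + 15) > 1.
k = 1: gcd(1, 16) = 1.
k = 2: gcd(2, 17) = 1.
k = 3: gcd(3, 18) = 3.
Thus k = 3 disproves the claim, and no smaller k works.

k = 3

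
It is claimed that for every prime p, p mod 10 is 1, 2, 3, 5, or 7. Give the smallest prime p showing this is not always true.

p = 19

A counterexample is any prime p such that the claim fails; we check each in order.
The first 7 eligible values, up to p = 17, all satisfy the conclusion.
p = 19: 19 mod 10 = 9 — not in {1, 2, 3, 5, 7}.
So p = 19 is the smallest counterexample.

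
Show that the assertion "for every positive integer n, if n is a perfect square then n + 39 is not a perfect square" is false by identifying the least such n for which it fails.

We need the least positive integer n for which n is a perfect square but n + 39 is a perfect square.
For n = 1, 4, 9, 16 the conclusion holds.
n = 25: 25 = 5² and 25 + 39 = 64 = 8².

n = 25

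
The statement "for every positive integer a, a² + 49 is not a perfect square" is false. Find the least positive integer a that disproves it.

a = 24

We need the least positive integer a for which a² + 49 is a perfect square.
For a = 1, 2, 3, 4, …, 21, 22, 23 the conclusion holds.
a = 24: 24² + 49 = 625 = 25², a perfect square.
Thus a = 24 disproves the claim, and no smaller a works.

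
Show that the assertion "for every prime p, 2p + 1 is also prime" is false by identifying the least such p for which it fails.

We need the least prime p for which 2p + 1 is not prime.
For p = 2, 3, 5 the conclusion holds.
p = 7: 2p + 1 = 15 = 3 × 5, not prime.

p = 7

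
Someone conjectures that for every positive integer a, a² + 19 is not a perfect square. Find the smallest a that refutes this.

a = 9

A counterexample is any positive integer a such that a² + 19 is a perfect square; we check each in order.
a = 1: 1² + 19 = 20, not a perfect square.
a = 2: 2² + 19 = 23, not a perfect square.
a = 3: 3² + 19 = 28, not a perfect square.
a = 4: 4² + 19 = 35, not a perfect square.
a = 5: 5² + 19 = 44, not a perfect square.
a = 6: 6² + 19 = 55, not a perfect square.
a = 7: 7² + 19 = 68, not a perfect square.
a = 8: 8² + 19 = 83, not a perfect square.
a = 9: 9² + 19 = 100 = 10², a perfect square.
Thus a = 9 disproves the claim, and no smaller a works.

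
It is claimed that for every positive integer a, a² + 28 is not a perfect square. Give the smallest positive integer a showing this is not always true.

a = 6

We need the least positive integer a for which a² + 28 is a perfect square.
The first 5 eligible values, up to a = 5, all satisfy the conclusion.
a = 6: 6² + 28 = 64 = 8², a perfect square.
Thus a = 6 disproves the claim, and no smaller a works.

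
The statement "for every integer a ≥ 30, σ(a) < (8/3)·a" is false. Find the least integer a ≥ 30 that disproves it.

a = 60

A counterexample is any integer a ≥ 30 such that the claim fails; we check each in order.
The first 30 eligible values, up to a = 59, all satisfy the conclusion.
a = 60: σ(60) = 168; 168 ≥ 160.
Thus a = 60 disproves the claim, and no smaller a works.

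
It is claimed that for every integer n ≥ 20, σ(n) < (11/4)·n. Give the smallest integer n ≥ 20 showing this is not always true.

n = 60

The first 40 eligible values, up to n = 59, all satisfy the conclusion.
n = 60: σ(60) = 168; 168 ≥ 165.
Hence n = 60 is a counterexample.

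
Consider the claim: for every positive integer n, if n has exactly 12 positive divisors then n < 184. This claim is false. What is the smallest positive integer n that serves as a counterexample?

n = 198

Check each positive integer n in order until n has exactly 12 positive divisors but the claim fails.
For n = 60, 72, 84, 90, …, 150, 156, 160 the conclusion holds.
n = 198: τ(198) = 12; 198 ≥ 184.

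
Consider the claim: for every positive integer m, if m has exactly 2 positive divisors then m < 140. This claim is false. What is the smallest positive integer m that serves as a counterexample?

Check each positive integer m in order until m has exactly 2 positive divisors but the claim fails.
For m = 2, 3, 5, 7, …, 131, 137, 139 the conclusion holds.
m = 149: τ(149) = 2; 149 ≥ 140.

m = 149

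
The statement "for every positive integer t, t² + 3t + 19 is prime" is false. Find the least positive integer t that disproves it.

Check each positive integer t in order until t² + 3t + 19 is not prime.
For t = 1, 2, 3, 4, …, 12, 13, 14 the conclusion holds.
t = 15: t² + 3t + 19 = 289 = 17 × 17, composite.
Hence t = 15 is a counterexample.

t = 15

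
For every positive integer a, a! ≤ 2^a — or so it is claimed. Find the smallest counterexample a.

a = 4

A counterexample is any positive integer a such that a! > 2^a; we check each in order.
a = 1: a! = 1 and 2^a = 2, so 1 ≤ 2.
a = 2: a! = 2 and 2^a = 4, so 2 ≤ 4.
a = 3: a! = 6 and 2^a = 8, so 6 ≤ 8.
a = 4: a! = 24 and 2^a = 16, so 24 > 16.
Hence a = 4 is a counterexample.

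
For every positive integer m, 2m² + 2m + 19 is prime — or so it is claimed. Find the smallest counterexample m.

Check each positive integer m in order until 2m² + 2m + 19 is not prime.
For m = 1, 2, 3, 4, …, 15, 16, 17 the conclusion holds.
m = 18: 2m² + 2m + 19 = 703 = 19 × 37, composite.

m = 18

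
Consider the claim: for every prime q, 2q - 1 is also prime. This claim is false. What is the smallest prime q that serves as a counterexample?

q = 5

We need the least prime q for which 2q - 1 is not prime.
For q = 2, 3 the conclusion holds.
q = 5: 2q - 1 = 9 = 3 × 3, not prime.
Hence q = 5 is a counterexample.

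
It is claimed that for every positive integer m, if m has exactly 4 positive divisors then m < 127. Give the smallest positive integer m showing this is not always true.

m = 129

We need the least positive integer m for which m has exactly 4 positive divisors but the claim fails.
For m = 6, 8, 10, 14, …, 122, 123, 125 the conclusion holds.
m = 129: τ(129) = 4; 129 ≥ 127.
Thus m = 129 disproves the claim, and no smaller m works.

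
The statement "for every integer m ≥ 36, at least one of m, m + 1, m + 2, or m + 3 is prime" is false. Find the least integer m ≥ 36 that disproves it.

m = 48

Check each integer m ≥ 36 in order until m, m + 1, m + 2, m + 3 are all composite.
The first 12 eligible values, up to m = 47, all satisfy the conclusion.
m = 48: 48 = 2 × 24; 49 = 7 × 7; 50 = 2 × 25; 51 = 3 × 17 — all composite.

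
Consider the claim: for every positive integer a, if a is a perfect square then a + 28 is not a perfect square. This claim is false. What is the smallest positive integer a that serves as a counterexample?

a = 36

For a = 1, 4, 9, 16, 25 the conclusion holds.
a = 36: 36 = 6² and 36 + 28 = 64 = 8².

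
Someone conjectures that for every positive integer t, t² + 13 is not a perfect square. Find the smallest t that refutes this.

t = 6

The first 5 eligible values, up to t = 5, all satisfy the conclusion.
t = 6: 6² + 13 = 49 = 7², a perfect square.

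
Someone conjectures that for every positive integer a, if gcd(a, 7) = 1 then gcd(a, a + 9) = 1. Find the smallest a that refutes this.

A counterexample is any positive integer a such that gcd(a, 7) = 1 but gcd(a, a + 9) > 1; we check each in order.
For a = 1, 2 the conclusion holds.
a = 3: gcd(3, 12) = 3.
So a = 3 is the smallest counterexample.

a = 3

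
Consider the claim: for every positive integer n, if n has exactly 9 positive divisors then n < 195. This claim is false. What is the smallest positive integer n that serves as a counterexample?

Check each positive integer n in order until n has exactly 9 positive divisors but the claim fails.
For n = 36, 100 the conclusion holds.
n = 196: τ(196) = 9; 196 ≥ 195.

n = 196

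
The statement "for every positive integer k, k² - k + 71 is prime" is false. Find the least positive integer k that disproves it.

k = 3

We need the least positive integer k for which k² - k + 71 is not prime.
k = 1: k² - k + 71 = 71, prime.
k = 2: k² - k + 71 = 73, prime.
k = 3: k² - k + 71 = 77 = 7 × 11, composite.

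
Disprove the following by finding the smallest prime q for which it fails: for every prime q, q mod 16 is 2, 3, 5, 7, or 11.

q = 13

We need the least prime q for which the claim fails.
The first 5 eligible values, up to q = 11, all satisfy the conclusion.
q = 13: 13 mod 16 = 13 — not in {2, 3, 5, 7, 11}.
So q = 13 is the smallest counterexample.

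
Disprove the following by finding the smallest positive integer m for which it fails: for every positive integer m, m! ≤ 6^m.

For m = 1, 2, 3, 4, …, 11, 12, 13 the conclusion holds.
m = 14: m! = 87178291200 and 6^m = 78364164096, so 87178291200 > 78364164096.

m = 14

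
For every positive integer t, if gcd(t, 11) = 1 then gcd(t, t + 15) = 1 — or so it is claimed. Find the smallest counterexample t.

For t = 1, 2 the conclusion holds.
t = 3: gcd(3, 18) = 3.

t = 3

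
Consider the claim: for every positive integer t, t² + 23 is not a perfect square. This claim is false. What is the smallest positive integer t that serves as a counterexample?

We need the least positive integer t for which t² + 23 is a perfect square.
For t = 1, 2, 3, 4, 5, 6, 7, 8, 9, 10 the conclusion holds.
t = 11: 11² + 23 = 144 = 12², a perfect square.
Thus t = 11 disproves the claim, and no smaller t works.

t = 11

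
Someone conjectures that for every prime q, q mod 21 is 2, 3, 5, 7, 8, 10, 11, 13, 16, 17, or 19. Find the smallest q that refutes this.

A counterexample is any prime q such that the claim fails; we check each in order.
For q = 2, 3, 5, 7, …, 29, 31, 37 the conclusion holds.
q = 41: 41 mod 21 = 20 — not in {2, 3, 5, 7, 8, 10, 11, 13, 16, 17, 19}.
Thus q = 41 disproves the claim, and no smaller q works.

q = 41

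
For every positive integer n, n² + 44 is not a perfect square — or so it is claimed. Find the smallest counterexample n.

The first 9 eligible values, up to n = 9, all satisfy the conclusion.
n = 10: 10² + 44 = 144 = 12², a perfect square.

n = 10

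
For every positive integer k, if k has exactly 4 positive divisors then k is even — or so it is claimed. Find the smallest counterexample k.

k = 15

A counterexample is any positive integer k such that k has exactly 4 positive divisors but k is odd; we check each in order.
The first 4 eligible values, up to k = 14, all satisfy the conclusion.
k = 15: divisors of 15: 1, 3, 5, 15; 15 is odd.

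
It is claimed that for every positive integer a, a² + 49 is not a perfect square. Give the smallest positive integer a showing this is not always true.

a = 24

Check each positive integer a in order until a² + 49 is a perfect square.
For a = 1, 2, 3, 4, …, 21, 22, 23 the conclusion holds.
a = 24: 24² + 49 = 625 = 25², a perfect square.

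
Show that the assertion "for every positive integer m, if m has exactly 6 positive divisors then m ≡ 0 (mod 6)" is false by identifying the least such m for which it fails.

m = 20

Check each positive integer m in order until m has exactly 6 positive divisors but the claim fails.
For m = 12, 18 the conclusion holds.
m = 20: τ(20) = 6; 20 ≡ 2 (mod 6).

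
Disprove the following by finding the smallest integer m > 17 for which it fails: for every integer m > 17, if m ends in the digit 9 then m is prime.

m = 39

Check each integer m > 17 in order until m ends in the digit 9 but m is not prime.
For m = 19, 29 the conclusion holds.
m = 39: 39 ends in 9; 39 = 3 × 13, composite.
So m = 39 is the smallest counterexample.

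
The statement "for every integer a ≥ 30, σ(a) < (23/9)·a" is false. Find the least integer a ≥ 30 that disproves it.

Check each integer a ≥ 30 in order until the claim fails.
For a = 30, 31, 32, 33, …, 45, 46, 47 the conclusion holds.
a = 48: σ(48) = 124; 124 ≥ 368/3.

a = 48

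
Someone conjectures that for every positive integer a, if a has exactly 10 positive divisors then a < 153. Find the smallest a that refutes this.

a = 162

A counterexample is any positive integer a such that a has exactly 10 positive divisors but the claim fails; we check each in order.
a = 48: τ(48) = 10; 48 < 153.
a = 80: τ(80) = 10; 80 < 153.
a = 112: τ(112) = 10; 112 < 153.
a = 162: τ(162) = 10; 162 ≥ 153.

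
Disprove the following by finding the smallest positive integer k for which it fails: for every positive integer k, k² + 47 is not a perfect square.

k = 23

We need the least positive integer k for which k² + 47 is a perfect square.
For k = 1, 2, 3, 4, …, 20, 21, 22 the conclusion holds.
k = 23: 23² + 47 = 576 = 24², a perfect square.
Thus k = 23 disproves the claim, and no smaller k works.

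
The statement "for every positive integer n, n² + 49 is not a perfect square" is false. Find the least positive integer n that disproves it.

n = 24

The first 23 eligible values, up to n = 23, all satisfy the conclusion.
n = 24: 24² + 49 = 625 = 25², a perfect square.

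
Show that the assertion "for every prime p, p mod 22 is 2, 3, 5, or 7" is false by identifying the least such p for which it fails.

p = 11

Check each prime p in order until the claim fails.
p = 2: 2 mod 22 = 2.
p = 3: 3 mod 22 = 3.
p = 5: 5 mod 22 = 5.
p = 7: 7 mod 22 = 7.
p = 11: 11 mod 22 = 11 — not in {2, 3, 5, 7}.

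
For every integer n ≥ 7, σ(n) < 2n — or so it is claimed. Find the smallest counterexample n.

n = 12

We need the least integer n ≥ 7 for which the claim fails.
The first 5 eligible values, up to n = 11, all satisfy the conclusion.
n = 12: σ(12) = 28; 28 ≥ 24.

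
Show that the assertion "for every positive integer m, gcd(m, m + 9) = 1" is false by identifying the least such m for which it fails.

A counterexample is any positive integer m such that gcd(m, m + 9) > 1; we check each in order.
For m = 1, 2 the conclusion holds.
m = 3: gcd(3, 12) = 3.

m = 3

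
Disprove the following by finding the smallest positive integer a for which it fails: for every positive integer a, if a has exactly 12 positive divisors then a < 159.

a = 160

For a = 60, 72, 84, 90, …, 140, 150, 156 the conclusion holds.
a = 160: τ(160) = 12; 160 ≥ 159.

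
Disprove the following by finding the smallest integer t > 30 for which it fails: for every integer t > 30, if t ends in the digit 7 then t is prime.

A counterexample is any integer t > 30 such that t ends in the digit 7 but t is not prime; we check each in order.
t = 37: 37 ends in 7 and is prime.
t = 47: 47 ends in 7 and is prime.
t = 57: 57 ends in 7; 57 = 3 × 19, composite.
Thus t = 57 disproves the claim, and no smaller t works.

t = 57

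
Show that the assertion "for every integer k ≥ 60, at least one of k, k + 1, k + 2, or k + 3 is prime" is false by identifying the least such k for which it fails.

k = 62

A counterexample is any integer k ≥ 60 such that k, k + 1, k + 2, k + 3 are all composite; we check each in order.
k = 60: 61 is prime.
k = 61: 61 is prime.
k = 62: 62 = 2 × 31; 63 = 3 × 21; 64 = 2 × 32; 65 = 5 × 13 — all composite.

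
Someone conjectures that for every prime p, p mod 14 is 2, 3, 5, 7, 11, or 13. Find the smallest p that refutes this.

p = 23

For p = 2, 3, 5, 7, 11, 13, 17, 19 the conclusion holds.
p = 23: 23 mod 14 = 9 — not in {2, 3, 5, 7, 11, 13}.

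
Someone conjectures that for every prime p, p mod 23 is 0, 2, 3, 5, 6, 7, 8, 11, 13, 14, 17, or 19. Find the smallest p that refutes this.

p = 41

We need the least prime p for which the claim fails.
For p = 2, 3, 5, 7, …, 29, 31, 37 the conclusion holds.
p = 41: 41 mod 23 = 18 — not in {0, 2, 3, 5, 6, 7, 8, 11, 13, 14, 17, 19}.
Thus p = 41 disproves the claim, and no smaller p works.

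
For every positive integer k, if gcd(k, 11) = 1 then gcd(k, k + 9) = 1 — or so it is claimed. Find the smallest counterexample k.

k = 3

We need the least positive integer k for which gcd(k, 11) = 1 but gcd(k, k + 9) > 1.
k = 1: gcd(1, 10) = 1.
k = 2: gcd(2, 11) = 1.
k = 3: gcd(3, 12) = 3.
Thus k = 3 disproves the claim, and no smaller k works.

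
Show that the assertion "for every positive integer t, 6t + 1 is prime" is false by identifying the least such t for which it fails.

A counterexample is any positive integer t such that 6t + 1 is not prime; we check each in order.
For t = 1, 2, 3 the conclusion holds.
t = 4: 6t + 1 = 25 = 5 × 5, composite.
So t = 4 is the smallest counterexample.

t = 4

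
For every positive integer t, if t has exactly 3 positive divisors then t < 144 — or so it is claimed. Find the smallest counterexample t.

The first 5 eligible values, up to t = 121, all satisfy the conclusion.
t = 169: τ(169) = 3; 169 ≥ 144.
So t = 169 is the smallest counterexample.

t = 169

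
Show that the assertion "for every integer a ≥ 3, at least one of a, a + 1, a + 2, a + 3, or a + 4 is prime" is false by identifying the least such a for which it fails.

a = 24

Check each integer a ≥ 3 in order until a, a + 1, a + 2, a + 3, a + 4 are all composite.
The first 21 eligible values, up to a = 23, all satisfy the conclusion.
a = 24: 24 = 2 × 12; 25 = 5 × 5; 26 = 2 × 13; 27 = 3 × 9; 28 = 2 × 14 — all composite.
Thus a = 24 disproves the claim, and no smaller a works.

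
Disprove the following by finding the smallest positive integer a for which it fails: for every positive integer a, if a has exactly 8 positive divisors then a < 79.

a = 88

Check each positive integer a in order until a has exactly 8 positive divisors but the claim fails.
For a = 24, 30, 40, 42, 54, 56, 66, 70, 78 the conclusion holds.
a = 88: τ(88) = 8; 88 ≥ 79.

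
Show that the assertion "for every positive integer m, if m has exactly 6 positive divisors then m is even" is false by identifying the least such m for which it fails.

Check each positive integer m in order until m has exactly 6 positive divisors but m is odd.
m = 12: divisors of 12: 1, 2, 3, 4, 6, 12; 12 is even.
m = 18: divisors of 18: 1, 2, 3, 6, 9, 18; 18 is even.
m = 20: divisors of 20: 1, 2, 4, 5, 10, 20; 20 is even.
m = 28: divisors of 28: 1, 2, 4, 7, 14, 28; 28 is even.
m = 32: divisors of 32: 1, 2, 4, 8, 16, 32; 32 is even.
m = 44: divisors of 44: 1, 2, 4, 11, 22, 44; 44 is even.
m = 45: divisors of 45: 1, 3, 5, 9, 15, 45; 45 is odd.
Thus m = 45 disproves the claim, and no smaller m works.

m = 45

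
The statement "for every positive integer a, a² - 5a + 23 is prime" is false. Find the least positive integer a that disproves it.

a = 19

Check each positive integer a in order until a² - 5a + 23 is not prime.
For a = 1, 2, 3, 4, …, 16, 17, 18 the conclusion holds.
a = 19: a² - 5a + 23 = 289 = 17 × 17, composite.
So a = 19 is the smallest counterexample.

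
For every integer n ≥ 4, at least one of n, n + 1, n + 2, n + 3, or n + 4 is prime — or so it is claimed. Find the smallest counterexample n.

A counterexample is any integer n ≥ 4 such that n, n + 1, n + 2, n + 3, n + 4 are all composite; we check each in order.
The first 20 eligible values, up to n = 23, all satisfy the conclusion.
n = 24: 24 = 2 × 12; 25 = 5 × 5; 26 = 2 × 13; 27 = 3 × 9; 28 = 2 × 14 — all composite.
Thus n = 24 disproves the claim, and no smaller n works.

n = 24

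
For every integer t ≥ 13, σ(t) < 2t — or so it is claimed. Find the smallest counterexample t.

t = 18

Check each integer t ≥ 13 in order until the claim fails.
The first 5 eligible values, up to t = 17, all satisfy the conclusion.
t = 18: σ(18) = 39; 39 ≥ 36.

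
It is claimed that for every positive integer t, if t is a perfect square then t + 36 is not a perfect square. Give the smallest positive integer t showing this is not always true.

t = 64

We need the least positive integer t for which t is a perfect square but t + 36 is a perfect square.
For t = 1, 4, 9, 16, 25, 36, 49 the conclusion holds.
t = 64: 64 = 8² and 64 + 36 = 100 = 10².
Hence t = 64 is a counterexample.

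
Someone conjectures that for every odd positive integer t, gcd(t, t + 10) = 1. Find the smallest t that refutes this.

A counterexample is any odd positive integer t such that gcd(t, t + 10) > 1; we check each in order.
t = 1: gcd(1, 11) = 1.
t = 3: gcd(3, 13) = 1.
t = 5: gcd(5, 15) = 5.

t = 5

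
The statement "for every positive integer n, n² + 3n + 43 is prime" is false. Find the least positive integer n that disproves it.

n = 39

The first 38 eligible values, up to n = 38, all satisfy the conclusion.
n = 39: n² + 3n + 43 = 1681 = 41 × 41, composite.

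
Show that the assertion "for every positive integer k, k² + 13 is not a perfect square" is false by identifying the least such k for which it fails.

The first 5 eligible values, up to k = 5, all satisfy the conclusion.
k = 6: 6² + 13 = 49 = 7², a perfect square.

k = 6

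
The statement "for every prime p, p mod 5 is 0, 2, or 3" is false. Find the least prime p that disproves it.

p = 11

p = 2: 2 mod 5 = 2.
p = 3: 3 mod 5 = 3.
p = 5: 5 mod 5 = 0.
p = 7: 7 mod 5 = 2.
p = 11: 11 mod 5 = 1 — not in {0, 2, 3}.
So p = 11 is the smallest counterexample.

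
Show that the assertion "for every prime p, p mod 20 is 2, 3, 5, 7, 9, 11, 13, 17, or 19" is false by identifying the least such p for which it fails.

p = 41

For p = 2, 3, 5, 7, …, 29, 31, 37 the conclusion holds.
p = 41: 41 mod 20 = 1 — not in {2, 3, 5, 7, 9, 11, 13, 17, 19}.
Thus p = 41 disproves the claim, and no smaller p works.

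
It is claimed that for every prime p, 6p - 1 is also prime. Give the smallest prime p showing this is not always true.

The first 4 eligible values, up to p = 7, all satisfy the conclusion.
p = 11: 6p - 1 = 65 = 5 × 13, not prime.
So p = 11 is the smallest counterexample.

p = 11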